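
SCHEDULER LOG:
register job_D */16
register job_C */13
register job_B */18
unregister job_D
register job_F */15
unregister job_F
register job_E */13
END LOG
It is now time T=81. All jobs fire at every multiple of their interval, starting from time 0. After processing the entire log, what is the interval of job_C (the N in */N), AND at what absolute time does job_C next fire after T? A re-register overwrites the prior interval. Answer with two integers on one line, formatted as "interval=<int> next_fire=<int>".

Op 1: register job_D */16 -> active={job_D:*/16}
Op 2: register job_C */13 -> active={job_C:*/13, job_D:*/16}
Op 3: register job_B */18 -> active={job_B:*/18, job_C:*/13, job_D:*/16}
Op 4: unregister job_D -> active={job_B:*/18, job_C:*/13}
Op 5: register job_F */15 -> active={job_B:*/18, job_C:*/13, job_F:*/15}
Op 6: unregister job_F -> active={job_B:*/18, job_C:*/13}
Op 7: register job_E */13 -> active={job_B:*/18, job_C:*/13, job_E:*/13}
Final interval of job_C = 13
Next fire of job_C after T=81: (81//13+1)*13 = 91

Answer: interval=13 next_fire=91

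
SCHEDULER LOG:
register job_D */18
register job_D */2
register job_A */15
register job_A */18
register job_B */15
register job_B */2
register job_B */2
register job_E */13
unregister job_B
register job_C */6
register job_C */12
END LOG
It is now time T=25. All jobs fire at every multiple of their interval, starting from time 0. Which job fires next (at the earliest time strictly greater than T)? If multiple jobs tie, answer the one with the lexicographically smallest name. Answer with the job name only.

Op 1: register job_D */18 -> active={job_D:*/18}
Op 2: register job_D */2 -> active={job_D:*/2}
Op 3: register job_A */15 -> active={job_A:*/15, job_D:*/2}
Op 4: register job_A */18 -> active={job_A:*/18, job_D:*/2}
Op 5: register job_B */15 -> active={job_A:*/18, job_B:*/15, job_D:*/2}
Op 6: register job_B */2 -> active={job_A:*/18, job_B:*/2, job_D:*/2}
Op 7: register job_B */2 -> active={job_A:*/18, job_B:*/2, job_D:*/2}
Op 8: register job_E */13 -> active={job_A:*/18, job_B:*/2, job_D:*/2, job_E:*/13}
Op 9: unregister job_B -> active={job_A:*/18, job_D:*/2, job_E:*/13}
Op 10: register job_C */6 -> active={job_A:*/18, job_C:*/6, job_D:*/2, job_E:*/13}
Op 11: register job_C */12 -> active={job_A:*/18, job_C:*/12, job_D:*/2, job_E:*/13}
  job_A: interval 18, next fire after T=25 is 36
  job_C: interval 12, next fire after T=25 is 36
  job_D: interval 2, next fire after T=25 is 26
  job_E: interval 13, next fire after T=25 is 26
Earliest = 26, winner (lex tiebreak) = job_D

Answer: job_D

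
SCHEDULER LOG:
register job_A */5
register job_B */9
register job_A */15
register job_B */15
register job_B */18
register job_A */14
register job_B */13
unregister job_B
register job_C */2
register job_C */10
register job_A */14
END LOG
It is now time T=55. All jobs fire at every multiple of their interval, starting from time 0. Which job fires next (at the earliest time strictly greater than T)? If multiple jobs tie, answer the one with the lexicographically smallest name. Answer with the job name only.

Answer: job_A

Derivation:
Op 1: register job_A */5 -> active={job_A:*/5}
Op 2: register job_B */9 -> active={job_A:*/5, job_B:*/9}
Op 3: register job_A */15 -> active={job_A:*/15, job_B:*/9}
Op 4: register job_B */15 -> active={job_A:*/15, job_B:*/15}
Op 5: register job_B */18 -> active={job_A:*/15, job_B:*/18}
Op 6: register job_A */14 -> active={job_A:*/14, job_B:*/18}
Op 7: register job_B */13 -> active={job_A:*/14, job_B:*/13}
Op 8: unregister job_B -> active={job_A:*/14}
Op 9: register job_C */2 -> active={job_A:*/14, job_C:*/2}
Op 10: register job_C */10 -> active={job_A:*/14, job_C:*/10}
Op 11: register job_A */14 -> active={job_A:*/14, job_C:*/10}
  job_A: interval 14, next fire after T=55 is 56
  job_C: interval 10, next fire after T=55 is 60
Earliest = 56, winner (lex tiebreak) = job_A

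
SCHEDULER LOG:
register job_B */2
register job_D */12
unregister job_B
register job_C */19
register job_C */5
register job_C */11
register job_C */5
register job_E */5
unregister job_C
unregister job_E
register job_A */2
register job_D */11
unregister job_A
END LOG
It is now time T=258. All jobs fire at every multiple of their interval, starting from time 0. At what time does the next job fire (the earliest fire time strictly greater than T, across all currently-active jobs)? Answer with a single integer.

Answer: 264

Derivation:
Op 1: register job_B */2 -> active={job_B:*/2}
Op 2: register job_D */12 -> active={job_B:*/2, job_D:*/12}
Op 3: unregister job_B -> active={job_D:*/12}
Op 4: register job_C */19 -> active={job_C:*/19, job_D:*/12}
Op 5: register job_C */5 -> active={job_C:*/5, job_D:*/12}
Op 6: register job_C */11 -> active={job_C:*/11, job_D:*/12}
Op 7: register job_C */5 -> active={job_C:*/5, job_D:*/12}
Op 8: register job_E */5 -> active={job_C:*/5, job_D:*/12, job_E:*/5}
Op 9: unregister job_C -> active={job_D:*/12, job_E:*/5}
Op 10: unregister job_E -> active={job_D:*/12}
Op 11: register job_A */2 -> active={job_A:*/2, job_D:*/12}
Op 12: register job_D */11 -> active={job_A:*/2, job_D:*/11}
Op 13: unregister job_A -> active={job_D:*/11}
  job_D: interval 11, next fire after T=258 is 264
Earliest fire time = 264 (job job_D)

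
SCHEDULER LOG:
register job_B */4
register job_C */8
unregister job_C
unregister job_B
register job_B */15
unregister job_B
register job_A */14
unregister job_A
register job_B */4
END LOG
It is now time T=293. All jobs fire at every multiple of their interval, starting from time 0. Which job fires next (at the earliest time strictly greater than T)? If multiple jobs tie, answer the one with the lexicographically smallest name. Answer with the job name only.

Answer: job_B

Derivation:
Op 1: register job_B */4 -> active={job_B:*/4}
Op 2: register job_C */8 -> active={job_B:*/4, job_C:*/8}
Op 3: unregister job_C -> active={job_B:*/4}
Op 4: unregister job_B -> active={}
Op 5: register job_B */15 -> active={job_B:*/15}
Op 6: unregister job_B -> active={}
Op 7: register job_A */14 -> active={job_A:*/14}
Op 8: unregister job_A -> active={}
Op 9: register job_B */4 -> active={job_B:*/4}
  job_B: interval 4, next fire after T=293 is 296
Earliest = 296, winner (lex tiebreak) = job_B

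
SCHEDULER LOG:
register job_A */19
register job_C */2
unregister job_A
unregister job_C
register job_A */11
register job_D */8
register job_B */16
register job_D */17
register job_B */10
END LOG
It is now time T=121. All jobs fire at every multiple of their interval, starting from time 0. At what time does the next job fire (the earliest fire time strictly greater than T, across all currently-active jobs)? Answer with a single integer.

Answer: 130

Derivation:
Op 1: register job_A */19 -> active={job_A:*/19}
Op 2: register job_C */2 -> active={job_A:*/19, job_C:*/2}
Op 3: unregister job_A -> active={job_C:*/2}
Op 4: unregister job_C -> active={}
Op 5: register job_A */11 -> active={job_A:*/11}
Op 6: register job_D */8 -> active={job_A:*/11, job_D:*/8}
Op 7: register job_B */16 -> active={job_A:*/11, job_B:*/16, job_D:*/8}
Op 8: register job_D */17 -> active={job_A:*/11, job_B:*/16, job_D:*/17}
Op 9: register job_B */10 -> active={job_A:*/11, job_B:*/10, job_D:*/17}
  job_A: interval 11, next fire after T=121 is 132
  job_B: interval 10, next fire after T=121 is 130
  job_D: interval 17, next fire after T=121 is 136
Earliest fire time = 130 (job job_B)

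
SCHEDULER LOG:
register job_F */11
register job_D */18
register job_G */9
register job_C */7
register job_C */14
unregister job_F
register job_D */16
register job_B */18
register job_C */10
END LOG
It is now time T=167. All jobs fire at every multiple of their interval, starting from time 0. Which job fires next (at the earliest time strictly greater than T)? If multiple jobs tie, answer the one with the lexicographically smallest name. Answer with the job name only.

Op 1: register job_F */11 -> active={job_F:*/11}
Op 2: register job_D */18 -> active={job_D:*/18, job_F:*/11}
Op 3: register job_G */9 -> active={job_D:*/18, job_F:*/11, job_G:*/9}
Op 4: register job_C */7 -> active={job_C:*/7, job_D:*/18, job_F:*/11, job_G:*/9}
Op 5: register job_C */14 -> active={job_C:*/14, job_D:*/18, job_F:*/11, job_G:*/9}
Op 6: unregister job_F -> active={job_C:*/14, job_D:*/18, job_G:*/9}
Op 7: register job_D */16 -> active={job_C:*/14, job_D:*/16, job_G:*/9}
Op 8: register job_B */18 -> active={job_B:*/18, job_C:*/14, job_D:*/16, job_G:*/9}
Op 9: register job_C */10 -> active={job_B:*/18, job_C:*/10, job_D:*/16, job_G:*/9}
  job_B: interval 18, next fire after T=167 is 180
  job_C: interval 10, next fire after T=167 is 170
  job_D: interval 16, next fire after T=167 is 176
  job_G: interval 9, next fire after T=167 is 171
Earliest = 170, winner (lex tiebreak) = job_C

Answer: job_C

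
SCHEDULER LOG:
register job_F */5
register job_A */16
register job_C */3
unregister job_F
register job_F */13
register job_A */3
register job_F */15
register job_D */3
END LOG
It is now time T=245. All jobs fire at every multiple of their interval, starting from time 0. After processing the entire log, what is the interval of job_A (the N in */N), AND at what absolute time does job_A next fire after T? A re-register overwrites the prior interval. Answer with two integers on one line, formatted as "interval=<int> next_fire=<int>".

Op 1: register job_F */5 -> active={job_F:*/5}
Op 2: register job_A */16 -> active={job_A:*/16, job_F:*/5}
Op 3: register job_C */3 -> active={job_A:*/16, job_C:*/3, job_F:*/5}
Op 4: unregister job_F -> active={job_A:*/16, job_C:*/3}
Op 5: register job_F */13 -> active={job_A:*/16, job_C:*/3, job_F:*/13}
Op 6: register job_A */3 -> active={job_A:*/3, job_C:*/3, job_F:*/13}
Op 7: register job_F */15 -> active={job_A:*/3, job_C:*/3, job_F:*/15}
Op 8: register job_D */3 -> active={job_A:*/3, job_C:*/3, job_D:*/3, job_F:*/15}
Final interval of job_A = 3
Next fire of job_A after T=245: (245//3+1)*3 = 246

Answer: interval=3 next_fire=246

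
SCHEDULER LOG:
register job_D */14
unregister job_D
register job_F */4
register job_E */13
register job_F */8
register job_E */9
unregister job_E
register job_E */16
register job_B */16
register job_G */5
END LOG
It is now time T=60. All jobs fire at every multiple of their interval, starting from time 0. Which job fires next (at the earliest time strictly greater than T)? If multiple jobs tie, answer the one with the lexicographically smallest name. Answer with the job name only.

Op 1: register job_D */14 -> active={job_D:*/14}
Op 2: unregister job_D -> active={}
Op 3: register job_F */4 -> active={job_F:*/4}
Op 4: register job_E */13 -> active={job_E:*/13, job_F:*/4}
Op 5: register job_F */8 -> active={job_E:*/13, job_F:*/8}
Op 6: register job_E */9 -> active={job_E:*/9, job_F:*/8}
Op 7: unregister job_E -> active={job_F:*/8}
Op 8: register job_E */16 -> active={job_E:*/16, job_F:*/8}
Op 9: register job_B */16 -> active={job_B:*/16, job_E:*/16, job_F:*/8}
Op 10: register job_G */5 -> active={job_B:*/16, job_E:*/16, job_F:*/8, job_G:*/5}
  job_B: interval 16, next fire after T=60 is 64
  job_E: interval 16, next fire after T=60 is 64
  job_F: interval 8, next fire after T=60 is 64
  job_G: interval 5, next fire after T=60 is 65
Earliest = 64, winner (lex tiebreak) = job_B

Answer: job_B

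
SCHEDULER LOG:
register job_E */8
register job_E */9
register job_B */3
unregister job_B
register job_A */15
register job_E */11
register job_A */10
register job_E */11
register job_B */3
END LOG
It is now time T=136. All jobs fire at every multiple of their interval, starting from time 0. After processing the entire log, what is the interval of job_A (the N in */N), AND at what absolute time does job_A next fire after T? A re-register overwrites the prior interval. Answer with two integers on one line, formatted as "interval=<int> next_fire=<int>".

Op 1: register job_E */8 -> active={job_E:*/8}
Op 2: register job_E */9 -> active={job_E:*/9}
Op 3: register job_B */3 -> active={job_B:*/3, job_E:*/9}
Op 4: unregister job_B -> active={job_E:*/9}
Op 5: register job_A */15 -> active={job_A:*/15, job_E:*/9}
Op 6: register job_E */11 -> active={job_A:*/15, job_E:*/11}
Op 7: register job_A */10 -> active={job_A:*/10, job_E:*/11}
Op 8: register job_E */11 -> active={job_A:*/10, job_E:*/11}
Op 9: register job_B */3 -> active={job_A:*/10, job_B:*/3, job_E:*/11}
Final interval of job_A = 10
Next fire of job_A after T=136: (136//10+1)*10 = 140

Answer: interval=10 next_fire=140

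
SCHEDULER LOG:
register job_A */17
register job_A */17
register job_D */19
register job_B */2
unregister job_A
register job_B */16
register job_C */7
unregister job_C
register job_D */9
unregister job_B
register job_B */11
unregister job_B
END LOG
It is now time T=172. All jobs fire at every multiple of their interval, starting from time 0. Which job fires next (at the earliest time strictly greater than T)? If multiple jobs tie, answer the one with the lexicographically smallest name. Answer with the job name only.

Op 1: register job_A */17 -> active={job_A:*/17}
Op 2: register job_A */17 -> active={job_A:*/17}
Op 3: register job_D */19 -> active={job_A:*/17, job_D:*/19}
Op 4: register job_B */2 -> active={job_A:*/17, job_B:*/2, job_D:*/19}
Op 5: unregister job_A -> active={job_B:*/2, job_D:*/19}
Op 6: register job_B */16 -> active={job_B:*/16, job_D:*/19}
Op 7: register job_C */7 -> active={job_B:*/16, job_C:*/7, job_D:*/19}
Op 8: unregister job_C -> active={job_B:*/16, job_D:*/19}
Op 9: register job_D */9 -> active={job_B:*/16, job_D:*/9}
Op 10: unregister job_B -> active={job_D:*/9}
Op 11: register job_B */11 -> active={job_B:*/11, job_D:*/9}
Op 12: unregister job_B -> active={job_D:*/9}
  job_D: interval 9, next fire after T=172 is 180
Earliest = 180, winner (lex tiebreak) = job_D

Answer: job_D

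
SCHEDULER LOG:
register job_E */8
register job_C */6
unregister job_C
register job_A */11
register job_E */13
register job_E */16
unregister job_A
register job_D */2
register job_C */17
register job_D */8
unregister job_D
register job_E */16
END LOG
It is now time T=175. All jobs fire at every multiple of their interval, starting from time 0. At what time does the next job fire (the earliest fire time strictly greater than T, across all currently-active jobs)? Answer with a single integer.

Op 1: register job_E */8 -> active={job_E:*/8}
Op 2: register job_C */6 -> active={job_C:*/6, job_E:*/8}
Op 3: unregister job_C -> active={job_E:*/8}
Op 4: register job_A */11 -> active={job_A:*/11, job_E:*/8}
Op 5: register job_E */13 -> active={job_A:*/11, job_E:*/13}
Op 6: register job_E */16 -> active={job_A:*/11, job_E:*/16}
Op 7: unregister job_A -> active={job_E:*/16}
Op 8: register job_D */2 -> active={job_D:*/2, job_E:*/16}
Op 9: register job_C */17 -> active={job_C:*/17, job_D:*/2, job_E:*/16}
Op 10: register job_D */8 -> active={job_C:*/17, job_D:*/8, job_E:*/16}
Op 11: unregister job_D -> active={job_C:*/17, job_E:*/16}
Op 12: register job_E */16 -> active={job_C:*/17, job_E:*/16}
  job_C: interval 17, next fire after T=175 is 187
  job_E: interval 16, next fire after T=175 is 176
Earliest fire time = 176 (job job_E)

Answer: 176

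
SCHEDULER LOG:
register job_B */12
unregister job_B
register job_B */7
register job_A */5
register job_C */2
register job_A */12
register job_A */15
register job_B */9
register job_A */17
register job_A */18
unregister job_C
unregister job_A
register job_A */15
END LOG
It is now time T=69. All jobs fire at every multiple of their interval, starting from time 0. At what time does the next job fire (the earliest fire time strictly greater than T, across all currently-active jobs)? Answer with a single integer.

Op 1: register job_B */12 -> active={job_B:*/12}
Op 2: unregister job_B -> active={}
Op 3: register job_B */7 -> active={job_B:*/7}
Op 4: register job_A */5 -> active={job_A:*/5, job_B:*/7}
Op 5: register job_C */2 -> active={job_A:*/5, job_B:*/7, job_C:*/2}
Op 6: register job_A */12 -> active={job_A:*/12, job_B:*/7, job_C:*/2}
Op 7: register job_A */15 -> active={job_A:*/15, job_B:*/7, job_C:*/2}
Op 8: register job_B */9 -> active={job_A:*/15, job_B:*/9, job_C:*/2}
Op 9: register job_A */17 -> active={job_A:*/17, job_B:*/9, job_C:*/2}
Op 10: register job_A */18 -> active={job_A:*/18, job_B:*/9, job_C:*/2}
Op 11: unregister job_C -> active={job_A:*/18, job_B:*/9}
Op 12: unregister job_A -> active={job_B:*/9}
Op 13: register job_A */15 -> active={job_A:*/15, job_B:*/9}
  job_A: interval 15, next fire after T=69 is 75
  job_B: interval 9, next fire after T=69 is 72
Earliest fire time = 72 (job job_B)

Answer: 72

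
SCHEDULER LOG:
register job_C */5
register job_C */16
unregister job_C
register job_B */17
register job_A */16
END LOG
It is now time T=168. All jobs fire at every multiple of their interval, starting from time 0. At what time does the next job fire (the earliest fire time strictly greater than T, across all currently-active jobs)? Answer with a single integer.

Answer: 170

Derivation:
Op 1: register job_C */5 -> active={job_C:*/5}
Op 2: register job_C */16 -> active={job_C:*/16}
Op 3: unregister job_C -> active={}
Op 4: register job_B */17 -> active={job_B:*/17}
Op 5: register job_A */16 -> active={job_A:*/16, job_B:*/17}
  job_A: interval 16, next fire after T=168 is 176
  job_B: interval 17, next fire after T=168 is 170
Earliest fire time = 170 (job job_B)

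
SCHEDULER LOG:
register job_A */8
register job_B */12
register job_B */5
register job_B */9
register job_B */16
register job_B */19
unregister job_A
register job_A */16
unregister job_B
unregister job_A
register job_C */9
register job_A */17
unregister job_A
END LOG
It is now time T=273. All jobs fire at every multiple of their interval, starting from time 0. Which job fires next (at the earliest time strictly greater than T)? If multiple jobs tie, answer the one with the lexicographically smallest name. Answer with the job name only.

Op 1: register job_A */8 -> active={job_A:*/8}
Op 2: register job_B */12 -> active={job_A:*/8, job_B:*/12}
Op 3: register job_B */5 -> active={job_A:*/8, job_B:*/5}
Op 4: register job_B */9 -> active={job_A:*/8, job_B:*/9}
Op 5: register job_B */16 -> active={job_A:*/8, job_B:*/16}
Op 6: register job_B */19 -> active={job_A:*/8, job_B:*/19}
Op 7: unregister job_A -> active={job_B:*/19}
Op 8: register job_A */16 -> active={job_A:*/16, job_B:*/19}
Op 9: unregister job_B -> active={job_A:*/16}
Op 10: unregister job_A -> active={}
Op 11: register job_C */9 -> active={job_C:*/9}
Op 12: register job_A */17 -> active={job_A:*/17, job_C:*/9}
Op 13: unregister job_A -> active={job_C:*/9}
  job_C: interval 9, next fire after T=273 is 279
Earliest = 279, winner (lex tiebreak) = job_C

Answer: job_C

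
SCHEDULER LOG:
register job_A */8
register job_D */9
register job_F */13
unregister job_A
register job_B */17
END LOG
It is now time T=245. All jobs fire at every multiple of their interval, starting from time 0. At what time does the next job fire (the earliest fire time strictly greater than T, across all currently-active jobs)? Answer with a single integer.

Op 1: register job_A */8 -> active={job_A:*/8}
Op 2: register job_D */9 -> active={job_A:*/8, job_D:*/9}
Op 3: register job_F */13 -> active={job_A:*/8, job_D:*/9, job_F:*/13}
Op 4: unregister job_A -> active={job_D:*/9, job_F:*/13}
Op 5: register job_B */17 -> active={job_B:*/17, job_D:*/9, job_F:*/13}
  job_B: interval 17, next fire after T=245 is 255
  job_D: interval 9, next fire after T=245 is 252
  job_F: interval 13, next fire after T=245 is 247
Earliest fire time = 247 (job job_F)

Answer: 247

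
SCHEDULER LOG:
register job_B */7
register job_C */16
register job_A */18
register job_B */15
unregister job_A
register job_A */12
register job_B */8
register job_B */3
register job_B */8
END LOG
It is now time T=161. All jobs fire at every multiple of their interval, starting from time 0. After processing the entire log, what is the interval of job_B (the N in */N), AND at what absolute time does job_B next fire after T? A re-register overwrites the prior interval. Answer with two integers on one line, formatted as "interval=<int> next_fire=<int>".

Answer: interval=8 next_fire=168

Derivation:
Op 1: register job_B */7 -> active={job_B:*/7}
Op 2: register job_C */16 -> active={job_B:*/7, job_C:*/16}
Op 3: register job_A */18 -> active={job_A:*/18, job_B:*/7, job_C:*/16}
Op 4: register job_B */15 -> active={job_A:*/18, job_B:*/15, job_C:*/16}
Op 5: unregister job_A -> active={job_B:*/15, job_C:*/16}
Op 6: register job_A */12 -> active={job_A:*/12, job_B:*/15, job_C:*/16}
Op 7: register job_B */8 -> active={job_A:*/12, job_B:*/8, job_C:*/16}
Op 8: register job_B */3 -> active={job_A:*/12, job_B:*/3, job_C:*/16}
Op 9: register job_B */8 -> active={job_A:*/12, job_B:*/8, job_C:*/16}
Final interval of job_B = 8
Next fire of job_B after T=161: (161//8+1)*8 = 168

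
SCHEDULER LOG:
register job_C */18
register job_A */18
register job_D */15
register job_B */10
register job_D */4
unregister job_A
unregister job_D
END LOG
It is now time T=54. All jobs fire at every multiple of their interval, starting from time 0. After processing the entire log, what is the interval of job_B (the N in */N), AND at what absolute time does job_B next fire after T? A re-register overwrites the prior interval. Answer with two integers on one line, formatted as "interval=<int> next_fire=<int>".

Answer: interval=10 next_fire=60

Derivation:
Op 1: register job_C */18 -> active={job_C:*/18}
Op 2: register job_A */18 -> active={job_A:*/18, job_C:*/18}
Op 3: register job_D */15 -> active={job_A:*/18, job_C:*/18, job_D:*/15}
Op 4: register job_B */10 -> active={job_A:*/18, job_B:*/10, job_C:*/18, job_D:*/15}
Op 5: register job_D */4 -> active={job_A:*/18, job_B:*/10, job_C:*/18, job_D:*/4}
Op 6: unregister job_A -> active={job_B:*/10, job_C:*/18, job_D:*/4}
Op 7: unregister job_D -> active={job_B:*/10, job_C:*/18}
Final interval of job_B = 10
Next fire of job_B after T=54: (54//10+1)*10 = 60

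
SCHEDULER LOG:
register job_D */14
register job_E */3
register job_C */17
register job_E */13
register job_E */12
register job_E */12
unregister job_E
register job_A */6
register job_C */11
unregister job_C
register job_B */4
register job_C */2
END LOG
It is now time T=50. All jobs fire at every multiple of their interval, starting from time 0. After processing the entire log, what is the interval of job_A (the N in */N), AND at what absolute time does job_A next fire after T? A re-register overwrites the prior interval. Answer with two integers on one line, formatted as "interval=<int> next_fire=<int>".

Answer: interval=6 next_fire=54

Derivation:
Op 1: register job_D */14 -> active={job_D:*/14}
Op 2: register job_E */3 -> active={job_D:*/14, job_E:*/3}
Op 3: register job_C */17 -> active={job_C:*/17, job_D:*/14, job_E:*/3}
Op 4: register job_E */13 -> active={job_C:*/17, job_D:*/14, job_E:*/13}
Op 5: register job_E */12 -> active={job_C:*/17, job_D:*/14, job_E:*/12}
Op 6: register job_E */12 -> active={job_C:*/17, job_D:*/14, job_E:*/12}
Op 7: unregister job_E -> active={job_C:*/17, job_D:*/14}
Op 8: register job_A */6 -> active={job_A:*/6, job_C:*/17, job_D:*/14}
Op 9: register job_C */11 -> active={job_A:*/6, job_C:*/11, job_D:*/14}
Op 10: unregister job_C -> active={job_A:*/6, job_D:*/14}
Op 11: register job_B */4 -> active={job_A:*/6, job_B:*/4, job_D:*/14}
Op 12: register job_C */2 -> active={job_A:*/6, job_B:*/4, job_C:*/2, job_D:*/14}
Final interval of job_A = 6
Next fire of job_A after T=50: (50//6+1)*6 = 54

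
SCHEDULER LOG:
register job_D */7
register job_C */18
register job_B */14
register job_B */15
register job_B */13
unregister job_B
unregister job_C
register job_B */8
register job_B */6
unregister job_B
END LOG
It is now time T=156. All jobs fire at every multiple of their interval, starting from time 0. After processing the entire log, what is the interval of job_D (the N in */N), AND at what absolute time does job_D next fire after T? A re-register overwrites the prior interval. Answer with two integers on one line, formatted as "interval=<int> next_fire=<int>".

Op 1: register job_D */7 -> active={job_D:*/7}
Op 2: register job_C */18 -> active={job_C:*/18, job_D:*/7}
Op 3: register job_B */14 -> active={job_B:*/14, job_C:*/18, job_D:*/7}
Op 4: register job_B */15 -> active={job_B:*/15, job_C:*/18, job_D:*/7}
Op 5: register job_B */13 -> active={job_B:*/13, job_C:*/18, job_D:*/7}
Op 6: unregister job_B -> active={job_C:*/18, job_D:*/7}
Op 7: unregister job_C -> active={job_D:*/7}
Op 8: register job_B */8 -> active={job_B:*/8, job_D:*/7}
Op 9: register job_B */6 -> active={job_B:*/6, job_D:*/7}
Op 10: unregister job_B -> active={job_D:*/7}
Final interval of job_D = 7
Next fire of job_D after T=156: (156//7+1)*7 = 161

Answer: interval=7 next_fire=161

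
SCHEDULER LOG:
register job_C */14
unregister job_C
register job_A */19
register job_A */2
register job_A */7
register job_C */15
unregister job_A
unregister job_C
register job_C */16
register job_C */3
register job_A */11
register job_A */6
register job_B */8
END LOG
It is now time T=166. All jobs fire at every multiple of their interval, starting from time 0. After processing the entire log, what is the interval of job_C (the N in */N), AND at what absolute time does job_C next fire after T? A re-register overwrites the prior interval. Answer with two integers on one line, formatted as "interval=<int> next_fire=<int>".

Op 1: register job_C */14 -> active={job_C:*/14}
Op 2: unregister job_C -> active={}
Op 3: register job_A */19 -> active={job_A:*/19}
Op 4: register job_A */2 -> active={job_A:*/2}
Op 5: register job_A */7 -> active={job_A:*/7}
Op 6: register job_C */15 -> active={job_A:*/7, job_C:*/15}
Op 7: unregister job_A -> active={job_C:*/15}
Op 8: unregister job_C -> active={}
Op 9: register job_C */16 -> active={job_C:*/16}
Op 10: register job_C */3 -> active={job_C:*/3}
Op 11: register job_A */11 -> active={job_A:*/11, job_C:*/3}
Op 12: register job_A */6 -> active={job_A:*/6, job_C:*/3}
Op 13: register job_B */8 -> active={job_A:*/6, job_B:*/8, job_C:*/3}
Final interval of job_C = 3
Next fire of job_C after T=166: (166//3+1)*3 = 168

Answer: interval=3 next_fire=168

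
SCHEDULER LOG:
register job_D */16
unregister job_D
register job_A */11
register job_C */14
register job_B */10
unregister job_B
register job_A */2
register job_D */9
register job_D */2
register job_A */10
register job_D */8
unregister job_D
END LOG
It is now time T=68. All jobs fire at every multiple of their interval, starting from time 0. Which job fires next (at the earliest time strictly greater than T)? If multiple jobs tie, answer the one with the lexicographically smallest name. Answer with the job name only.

Answer: job_A

Derivation:
Op 1: register job_D */16 -> active={job_D:*/16}
Op 2: unregister job_D -> active={}
Op 3: register job_A */11 -> active={job_A:*/11}
Op 4: register job_C */14 -> active={job_A:*/11, job_C:*/14}
Op 5: register job_B */10 -> active={job_A:*/11, job_B:*/10, job_C:*/14}
Op 6: unregister job_B -> active={job_A:*/11, job_C:*/14}
Op 7: register job_A */2 -> active={job_A:*/2, job_C:*/14}
Op 8: register job_D */9 -> active={job_A:*/2, job_C:*/14, job_D:*/9}
Op 9: register job_D */2 -> active={job_A:*/2, job_C:*/14, job_D:*/2}
Op 10: register job_A */10 -> active={job_A:*/10, job_C:*/14, job_D:*/2}
Op 11: register job_D */8 -> active={job_A:*/10, job_C:*/14, job_D:*/8}
Op 12: unregister job_D -> active={job_A:*/10, job_C:*/14}
  job_A: interval 10, next fire after T=68 is 70
  job_C: interval 14, next fire after T=68 is 70
Earliest = 70, winner (lex tiebreak) = job_A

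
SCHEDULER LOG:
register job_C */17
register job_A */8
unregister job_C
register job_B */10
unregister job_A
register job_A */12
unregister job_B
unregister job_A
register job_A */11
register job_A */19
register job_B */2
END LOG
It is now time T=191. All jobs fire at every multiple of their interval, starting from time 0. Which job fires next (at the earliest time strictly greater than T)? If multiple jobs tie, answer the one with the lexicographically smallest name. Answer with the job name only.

Op 1: register job_C */17 -> active={job_C:*/17}
Op 2: register job_A */8 -> active={job_A:*/8, job_C:*/17}
Op 3: unregister job_C -> active={job_A:*/8}
Op 4: register job_B */10 -> active={job_A:*/8, job_B:*/10}
Op 5: unregister job_A -> active={job_B:*/10}
Op 6: register job_A */12 -> active={job_A:*/12, job_B:*/10}
Op 7: unregister job_B -> active={job_A:*/12}
Op 8: unregister job_A -> active={}
Op 9: register job_A */11 -> active={job_A:*/11}
Op 10: register job_A */19 -> active={job_A:*/19}
Op 11: register job_B */2 -> active={job_A:*/19, job_B:*/2}
  job_A: interval 19, next fire after T=191 is 209
  job_B: interval 2, next fire after T=191 is 192
Earliest = 192, winner (lex tiebreak) = job_B

Answer: job_B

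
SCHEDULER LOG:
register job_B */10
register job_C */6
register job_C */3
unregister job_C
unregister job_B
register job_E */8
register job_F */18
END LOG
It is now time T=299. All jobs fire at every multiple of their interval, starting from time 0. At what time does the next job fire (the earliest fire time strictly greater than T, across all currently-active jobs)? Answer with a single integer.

Op 1: register job_B */10 -> active={job_B:*/10}
Op 2: register job_C */6 -> active={job_B:*/10, job_C:*/6}
Op 3: register job_C */3 -> active={job_B:*/10, job_C:*/3}
Op 4: unregister job_C -> active={job_B:*/10}
Op 5: unregister job_B -> active={}
Op 6: register job_E */8 -> active={job_E:*/8}
Op 7: register job_F */18 -> active={job_E:*/8, job_F:*/18}
  job_E: interval 8, next fire after T=299 is 304
  job_F: interval 18, next fire after T=299 is 306
Earliest fire time = 304 (job job_E)

Answer: 304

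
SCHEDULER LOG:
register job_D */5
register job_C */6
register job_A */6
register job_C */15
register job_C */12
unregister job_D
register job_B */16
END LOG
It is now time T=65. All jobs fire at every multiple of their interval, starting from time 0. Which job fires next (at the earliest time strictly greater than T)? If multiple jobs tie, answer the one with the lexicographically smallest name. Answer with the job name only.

Answer: job_A

Derivation:
Op 1: register job_D */5 -> active={job_D:*/5}
Op 2: register job_C */6 -> active={job_C:*/6, job_D:*/5}
Op 3: register job_A */6 -> active={job_A:*/6, job_C:*/6, job_D:*/5}
Op 4: register job_C */15 -> active={job_A:*/6, job_C:*/15, job_D:*/5}
Op 5: register job_C */12 -> active={job_A:*/6, job_C:*/12, job_D:*/5}
Op 6: unregister job_D -> active={job_A:*/6, job_C:*/12}
Op 7: register job_B */16 -> active={job_A:*/6, job_B:*/16, job_C:*/12}
  job_A: interval 6, next fire after T=65 is 66
  job_B: interval 16, next fire after T=65 is 80
  job_C: interval 12, next fire after T=65 is 72
Earliest = 66, winner (lex tiebreak) = job_A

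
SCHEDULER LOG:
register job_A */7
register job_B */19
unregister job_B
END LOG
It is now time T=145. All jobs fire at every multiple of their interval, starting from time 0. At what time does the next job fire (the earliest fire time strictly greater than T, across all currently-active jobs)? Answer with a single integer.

Answer: 147

Derivation:
Op 1: register job_A */7 -> active={job_A:*/7}
Op 2: register job_B */19 -> active={job_A:*/7, job_B:*/19}
Op 3: unregister job_B -> active={job_A:*/7}
  job_A: interval 7, next fire after T=145 is 147
Earliest fire time = 147 (job job_A)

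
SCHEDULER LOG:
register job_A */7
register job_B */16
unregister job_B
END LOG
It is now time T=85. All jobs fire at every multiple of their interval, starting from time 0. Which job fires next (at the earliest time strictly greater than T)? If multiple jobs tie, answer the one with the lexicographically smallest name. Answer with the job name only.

Answer: job_A

Derivation:
Op 1: register job_A */7 -> active={job_A:*/7}
Op 2: register job_B */16 -> active={job_A:*/7, job_B:*/16}
Op 3: unregister job_B -> active={job_A:*/7}
  job_A: interval 7, next fire after T=85 is 91
Earliest = 91, winner (lex tiebreak) = job_A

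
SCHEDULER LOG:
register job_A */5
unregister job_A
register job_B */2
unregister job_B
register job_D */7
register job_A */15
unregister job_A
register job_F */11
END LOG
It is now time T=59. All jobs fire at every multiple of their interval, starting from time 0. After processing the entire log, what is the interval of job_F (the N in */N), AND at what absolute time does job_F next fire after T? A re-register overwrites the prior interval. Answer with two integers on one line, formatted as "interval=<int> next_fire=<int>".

Answer: interval=11 next_fire=66

Derivation:
Op 1: register job_A */5 -> active={job_A:*/5}
Op 2: unregister job_A -> active={}
Op 3: register job_B */2 -> active={job_B:*/2}
Op 4: unregister job_B -> active={}
Op 5: register job_D */7 -> active={job_D:*/7}
Op 6: register job_A */15 -> active={job_A:*/15, job_D:*/7}
Op 7: unregister job_A -> active={job_D:*/7}
Op 8: register job_F */11 -> active={job_D:*/7, job_F:*/11}
Final interval of job_F = 11
Next fire of job_F after T=59: (59//11+1)*11 = 66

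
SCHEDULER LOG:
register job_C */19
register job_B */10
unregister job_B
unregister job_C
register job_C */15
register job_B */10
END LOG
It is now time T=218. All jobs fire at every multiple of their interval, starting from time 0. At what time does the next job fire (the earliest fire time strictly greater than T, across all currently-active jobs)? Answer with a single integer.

Answer: 220

Derivation:
Op 1: register job_C */19 -> active={job_C:*/19}
Op 2: register job_B */10 -> active={job_B:*/10, job_C:*/19}
Op 3: unregister job_B -> active={job_C:*/19}
Op 4: unregister job_C -> active={}
Op 5: register job_C */15 -> active={job_C:*/15}
Op 6: register job_B */10 -> active={job_B:*/10, job_C:*/15}
  job_B: interval 10, next fire after T=218 is 220
  job_C: interval 15, next fire after T=218 is 225
Earliest fire time = 220 (job job_B)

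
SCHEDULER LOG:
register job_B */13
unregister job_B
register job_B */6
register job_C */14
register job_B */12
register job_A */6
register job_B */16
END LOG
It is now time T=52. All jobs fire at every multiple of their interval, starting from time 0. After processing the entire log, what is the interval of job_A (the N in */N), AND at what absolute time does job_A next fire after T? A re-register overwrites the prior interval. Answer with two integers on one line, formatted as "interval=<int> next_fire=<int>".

Op 1: register job_B */13 -> active={job_B:*/13}
Op 2: unregister job_B -> active={}
Op 3: register job_B */6 -> active={job_B:*/6}
Op 4: register job_C */14 -> active={job_B:*/6, job_C:*/14}
Op 5: register job_B */12 -> active={job_B:*/12, job_C:*/14}
Op 6: register job_A */6 -> active={job_A:*/6, job_B:*/12, job_C:*/14}
Op 7: register job_B */16 -> active={job_A:*/6, job_B:*/16, job_C:*/14}
Final interval of job_A = 6
Next fire of job_A after T=52: (52//6+1)*6 = 54

Answer: interval=6 next_fire=54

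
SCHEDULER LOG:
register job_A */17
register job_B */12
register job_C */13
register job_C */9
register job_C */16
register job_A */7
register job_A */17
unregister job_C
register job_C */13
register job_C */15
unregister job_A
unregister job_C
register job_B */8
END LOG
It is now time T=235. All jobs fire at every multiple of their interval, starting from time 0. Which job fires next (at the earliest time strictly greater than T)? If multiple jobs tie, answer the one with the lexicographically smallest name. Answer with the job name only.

Answer: job_B

Derivation:
Op 1: register job_A */17 -> active={job_A:*/17}
Op 2: register job_B */12 -> active={job_A:*/17, job_B:*/12}
Op 3: register job_C */13 -> active={job_A:*/17, job_B:*/12, job_C:*/13}
Op 4: register job_C */9 -> active={job_A:*/17, job_B:*/12, job_C:*/9}
Op 5: register job_C */16 -> active={job_A:*/17, job_B:*/12, job_C:*/16}
Op 6: register job_A */7 -> active={job_A:*/7, job_B:*/12, job_C:*/16}
Op 7: register job_A */17 -> active={job_A:*/17, job_B:*/12, job_C:*/16}
Op 8: unregister job_C -> active={job_A:*/17, job_B:*/12}
Op 9: register job_C */13 -> active={job_A:*/17, job_B:*/12, job_C:*/13}
Op 10: register job_C */15 -> active={job_A:*/17, job_B:*/12, job_C:*/15}
Op 11: unregister job_A -> active={job_B:*/12, job_C:*/15}
Op 12: unregister job_C -> active={job_B:*/12}
Op 13: register job_B */8 -> active={job_B:*/8}
  job_B: interval 8, next fire after T=235 is 240
Earliest = 240, winner (lex tiebreak) = job_B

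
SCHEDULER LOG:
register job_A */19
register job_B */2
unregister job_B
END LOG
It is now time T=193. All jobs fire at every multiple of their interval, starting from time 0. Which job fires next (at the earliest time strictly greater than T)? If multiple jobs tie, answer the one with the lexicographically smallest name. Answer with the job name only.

Answer: job_A

Derivation:
Op 1: register job_A */19 -> active={job_A:*/19}
Op 2: register job_B */2 -> active={job_A:*/19, job_B:*/2}
Op 3: unregister job_B -> active={job_A:*/19}
  job_A: interval 19, next fire after T=193 is 209
Earliest = 209, winner (lex tiebreak) = job_A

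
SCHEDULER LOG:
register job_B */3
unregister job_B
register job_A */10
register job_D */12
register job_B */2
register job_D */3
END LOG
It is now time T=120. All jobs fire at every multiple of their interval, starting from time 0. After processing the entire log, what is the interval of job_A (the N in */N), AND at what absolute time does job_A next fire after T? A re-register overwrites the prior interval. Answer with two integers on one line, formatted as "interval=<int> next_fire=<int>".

Answer: interval=10 next_fire=130

Derivation:
Op 1: register job_B */3 -> active={job_B:*/3}
Op 2: unregister job_B -> active={}
Op 3: register job_A */10 -> active={job_A:*/10}
Op 4: register job_D */12 -> active={job_A:*/10, job_D:*/12}
Op 5: register job_B */2 -> active={job_A:*/10, job_B:*/2, job_D:*/12}
Op 6: register job_D */3 -> active={job_A:*/10, job_B:*/2, job_D:*/3}
Final interval of job_A = 10
Next fire of job_A after T=120: (120//10+1)*10 = 130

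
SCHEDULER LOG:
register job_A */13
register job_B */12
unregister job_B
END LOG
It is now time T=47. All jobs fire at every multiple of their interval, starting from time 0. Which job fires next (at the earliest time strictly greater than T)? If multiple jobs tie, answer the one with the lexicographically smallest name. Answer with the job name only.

Answer: job_A

Derivation:
Op 1: register job_A */13 -> active={job_A:*/13}
Op 2: register job_B */12 -> active={job_A:*/13, job_B:*/12}
Op 3: unregister job_B -> active={job_A:*/13}
  job_A: interval 13, next fire after T=47 is 52
Earliest = 52, winner (lex tiebreak) = job_A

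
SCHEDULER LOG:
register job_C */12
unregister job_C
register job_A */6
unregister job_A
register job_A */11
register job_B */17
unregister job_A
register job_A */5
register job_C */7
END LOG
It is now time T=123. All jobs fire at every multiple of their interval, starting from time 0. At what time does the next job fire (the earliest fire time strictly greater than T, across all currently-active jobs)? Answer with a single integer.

Op 1: register job_C */12 -> active={job_C:*/12}
Op 2: unregister job_C -> active={}
Op 3: register job_A */6 -> active={job_A:*/6}
Op 4: unregister job_A -> active={}
Op 5: register job_A */11 -> active={job_A:*/11}
Op 6: register job_B */17 -> active={job_A:*/11, job_B:*/17}
Op 7: unregister job_A -> active={job_B:*/17}
Op 8: register job_A */5 -> active={job_A:*/5, job_B:*/17}
Op 9: register job_C */7 -> active={job_A:*/5, job_B:*/17, job_C:*/7}
  job_A: interval 5, next fire after T=123 is 125
  job_B: interval 17, next fire after T=123 is 136
  job_C: interval 7, next fire after T=123 is 126
Earliest fire time = 125 (job job_A)

Answer: 125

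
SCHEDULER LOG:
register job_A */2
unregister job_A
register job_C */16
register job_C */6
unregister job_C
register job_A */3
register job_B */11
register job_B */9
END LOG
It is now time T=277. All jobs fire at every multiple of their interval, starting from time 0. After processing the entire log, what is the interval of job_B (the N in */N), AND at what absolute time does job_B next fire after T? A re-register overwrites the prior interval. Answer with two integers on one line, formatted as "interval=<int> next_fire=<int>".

Answer: interval=9 next_fire=279

Derivation:
Op 1: register job_A */2 -> active={job_A:*/2}
Op 2: unregister job_A -> active={}
Op 3: register job_C */16 -> active={job_C:*/16}
Op 4: register job_C */6 -> active={job_C:*/6}
Op 5: unregister job_C -> active={}
Op 6: register job_A */3 -> active={job_A:*/3}
Op 7: register job_B */11 -> active={job_A:*/3, job_B:*/11}
Op 8: register job_B */9 -> active={job_A:*/3, job_B:*/9}
Final interval of job_B = 9
Next fire of job_B after T=277: (277//9+1)*9 = 279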